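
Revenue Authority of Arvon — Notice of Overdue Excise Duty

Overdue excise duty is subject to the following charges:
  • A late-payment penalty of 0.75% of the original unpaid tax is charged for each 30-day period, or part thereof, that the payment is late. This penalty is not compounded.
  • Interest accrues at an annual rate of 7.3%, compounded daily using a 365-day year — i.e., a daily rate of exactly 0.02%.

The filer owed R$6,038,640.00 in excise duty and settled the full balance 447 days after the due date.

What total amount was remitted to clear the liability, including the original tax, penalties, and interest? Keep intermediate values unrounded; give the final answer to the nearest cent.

Penalty periods: ⌈447/30⌉ = 15; penalty = 15 × 0.75% × R$6,038,640.00 = R$679,347.00
Interest: R$6,038,640.00 × ((1 + 0.0002)^447 − 1) = R$6,038,640.00 × 0.09350820… = R$564,662.3650…
Total = R$6,038,640.00 + R$679,347.0000 + R$564,662.3650… = R$7,282,649.36

R$7,282,649.36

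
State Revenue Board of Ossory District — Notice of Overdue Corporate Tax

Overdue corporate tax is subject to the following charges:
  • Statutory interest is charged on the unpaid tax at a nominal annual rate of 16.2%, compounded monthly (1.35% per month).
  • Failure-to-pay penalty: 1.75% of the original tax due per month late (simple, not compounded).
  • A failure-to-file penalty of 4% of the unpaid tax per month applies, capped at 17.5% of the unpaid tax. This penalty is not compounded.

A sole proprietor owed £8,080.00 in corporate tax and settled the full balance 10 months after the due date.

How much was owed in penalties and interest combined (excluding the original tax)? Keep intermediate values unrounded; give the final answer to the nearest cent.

Failure-to-file: 10 × 4% × £8,080.00 = £3,232.00, capped at 17.5% × £8,080.00 = £1,414.00
Failure-to-pay penalty: 10 × 1.75% × £8,080.00 = £1,414.00
Interest: £8,080.00 × ((1 + 0.0135)^10 − 1) = £8,080.00 × 0.1435036… = £1,159.5090…
Penalties + interest = £2,828.0000 + £1,159.5090… = £3,987.51

£3,987.51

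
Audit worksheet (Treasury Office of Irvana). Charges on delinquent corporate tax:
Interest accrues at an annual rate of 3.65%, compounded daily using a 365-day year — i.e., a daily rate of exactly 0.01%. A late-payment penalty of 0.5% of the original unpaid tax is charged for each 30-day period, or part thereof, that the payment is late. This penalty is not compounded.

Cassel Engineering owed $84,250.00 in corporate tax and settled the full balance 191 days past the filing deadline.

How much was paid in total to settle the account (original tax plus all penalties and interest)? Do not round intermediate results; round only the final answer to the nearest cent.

$88,823.31

Penalty periods: ⌈191/30⌉ = 7; penalty = 7 × 0.5% × $84,250.00 = $2,948.75
Interest: $84,250.00 × ((1 + 0.0001)^191 − 1) = $84,250.00 × 0.01928260… = $1,624.5589…
Total = $84,250.00 + $2,948.7500 + $1,624.5589… = $88,823.31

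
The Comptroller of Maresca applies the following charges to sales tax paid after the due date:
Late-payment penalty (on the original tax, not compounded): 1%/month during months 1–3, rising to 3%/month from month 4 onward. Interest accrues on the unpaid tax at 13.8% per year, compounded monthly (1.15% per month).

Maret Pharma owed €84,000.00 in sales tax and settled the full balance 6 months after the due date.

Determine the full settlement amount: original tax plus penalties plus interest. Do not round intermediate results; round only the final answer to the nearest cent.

Penalty, months 1–3: 3 × 1% × €84,000.00 = €2,520.00
Penalty, months 4–6: 3 × 3% × €84,000.00 = €7,560.00
Interest: €84,000.00 × ((1 + 0.0115)^6 − 1) = €84,000.00 × 0.0710144… = €5,965.2122…
Total = €84,000.00 + €10,080.0000 + €5,965.2122… = €100,045.21

€100,045.21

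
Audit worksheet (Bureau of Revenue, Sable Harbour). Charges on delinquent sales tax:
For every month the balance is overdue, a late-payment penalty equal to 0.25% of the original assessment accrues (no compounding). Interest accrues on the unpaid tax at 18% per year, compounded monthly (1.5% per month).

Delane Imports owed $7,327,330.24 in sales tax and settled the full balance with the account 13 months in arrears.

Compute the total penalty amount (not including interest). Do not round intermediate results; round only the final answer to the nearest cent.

$238,138.23

Late-payment penalty = 0.25% × $7,327,330.24 × 13 mo = $238,138.23…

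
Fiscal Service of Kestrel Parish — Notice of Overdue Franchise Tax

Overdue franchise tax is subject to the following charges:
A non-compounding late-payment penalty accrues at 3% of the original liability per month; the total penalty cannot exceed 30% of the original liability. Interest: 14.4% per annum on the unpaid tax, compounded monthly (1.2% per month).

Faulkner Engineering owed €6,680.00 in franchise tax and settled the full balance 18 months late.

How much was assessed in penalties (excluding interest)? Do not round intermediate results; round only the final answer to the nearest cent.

Penalty (uncapped): 18 × 3% × €6,680.00 = €3,607.20; cap = 30% × €6,680.00 = €2,004.00 → penalty = €2,004.00

€2,004.00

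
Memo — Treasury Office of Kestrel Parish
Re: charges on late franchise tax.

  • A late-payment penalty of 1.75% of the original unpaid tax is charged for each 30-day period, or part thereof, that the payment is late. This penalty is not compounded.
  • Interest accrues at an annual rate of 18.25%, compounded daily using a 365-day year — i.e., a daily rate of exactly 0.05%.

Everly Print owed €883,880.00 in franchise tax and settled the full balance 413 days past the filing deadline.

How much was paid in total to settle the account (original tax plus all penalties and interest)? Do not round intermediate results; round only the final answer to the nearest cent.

€1,303,108.08

Penalty periods: ⌈413/30⌉ = 14; penalty = 14 × 1.75% × €883,880.00 = €216,550.60
Interest: €883,880.00 × ((1 + 0.0005)^413 − 1) = €883,880.00 × 0.22930429… = €202,677.4766…
Total = €883,880.00 + €216,550.6000 + €202,677.4766… = €1,303,108.08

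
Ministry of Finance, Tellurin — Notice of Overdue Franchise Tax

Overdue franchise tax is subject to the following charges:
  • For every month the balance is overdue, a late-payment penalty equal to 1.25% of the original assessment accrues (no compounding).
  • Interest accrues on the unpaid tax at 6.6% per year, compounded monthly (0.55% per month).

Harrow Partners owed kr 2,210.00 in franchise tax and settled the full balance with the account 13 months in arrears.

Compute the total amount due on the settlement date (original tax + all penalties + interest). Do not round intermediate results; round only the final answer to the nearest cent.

Late-payment penalty = 1.25% × kr 2,210.00 × 13 mo = kr 359.13…
Interest: kr 2,210.00 × ((1 + 0.0055)^13 − 1) = kr 2,210.00 × 0.0739077… = kr 163.3361…
Total = kr 2,210.00 + kr 359.1250 + kr 163.3361… = kr 2,732.46

kr 2,732.46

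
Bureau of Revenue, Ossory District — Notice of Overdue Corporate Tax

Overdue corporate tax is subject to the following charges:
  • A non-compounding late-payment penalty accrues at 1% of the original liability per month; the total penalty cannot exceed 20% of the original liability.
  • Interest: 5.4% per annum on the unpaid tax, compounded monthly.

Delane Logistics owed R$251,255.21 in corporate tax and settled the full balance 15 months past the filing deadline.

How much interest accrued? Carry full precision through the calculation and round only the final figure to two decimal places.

R$17,504.52

Interest (5.4%/yr ÷ 12 = 0.45%/month): R$251,255.21 × ((1 + 0.0045)^15 − 1) = R$17,504.5176…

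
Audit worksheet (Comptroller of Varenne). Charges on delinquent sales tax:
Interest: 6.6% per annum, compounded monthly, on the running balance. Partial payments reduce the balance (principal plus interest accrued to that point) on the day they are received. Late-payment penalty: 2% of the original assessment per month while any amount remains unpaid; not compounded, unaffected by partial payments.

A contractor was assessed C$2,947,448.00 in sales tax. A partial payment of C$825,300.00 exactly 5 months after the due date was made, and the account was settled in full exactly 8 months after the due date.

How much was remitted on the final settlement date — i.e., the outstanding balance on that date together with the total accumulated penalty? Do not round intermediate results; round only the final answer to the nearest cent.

C$2,712,259.05

Monthly rate = 6.6% ÷ 12 = 0.55%
Balance at month 5: C$2,947,448.0000 × (1 + 0.0055)^5 = C$3,029,399.3403…
After C$825,300.00 payment: C$3,029,399.3403… − C$825,300.00 = C$2,204,099.3403…
Balance at month 8: C$2,204,099.3403… × (1 + 0.0055)^3 = C$2,240,667.3682…
Penalty: 8 × 2% × C$2,947,448.00 = C$471,591.68
Final settlement = outstanding balance + penalty = C$2,240,667.3682… + C$471,591.68 = C$2,712,259.05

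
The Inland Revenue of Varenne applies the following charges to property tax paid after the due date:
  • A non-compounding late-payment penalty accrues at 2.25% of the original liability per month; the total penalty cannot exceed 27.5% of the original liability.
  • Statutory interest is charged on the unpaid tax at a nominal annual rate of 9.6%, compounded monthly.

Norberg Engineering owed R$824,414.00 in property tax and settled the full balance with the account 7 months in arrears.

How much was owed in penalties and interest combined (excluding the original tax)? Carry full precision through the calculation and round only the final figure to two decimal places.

R$177,135.29

Penalty: 7 × 2.25% × R$824,414.00 = R$129,845.21… (below the 27.5% cap of R$226,713.85)
Interest (9.6%/yr ÷ 12 = 0.8%/month): R$824,414.00 × ((1 + 0.008)^7 − 1) = R$47,290.0887…
Penalties + interest = R$129,845.2050 + R$47,290.0887… = R$177,135.29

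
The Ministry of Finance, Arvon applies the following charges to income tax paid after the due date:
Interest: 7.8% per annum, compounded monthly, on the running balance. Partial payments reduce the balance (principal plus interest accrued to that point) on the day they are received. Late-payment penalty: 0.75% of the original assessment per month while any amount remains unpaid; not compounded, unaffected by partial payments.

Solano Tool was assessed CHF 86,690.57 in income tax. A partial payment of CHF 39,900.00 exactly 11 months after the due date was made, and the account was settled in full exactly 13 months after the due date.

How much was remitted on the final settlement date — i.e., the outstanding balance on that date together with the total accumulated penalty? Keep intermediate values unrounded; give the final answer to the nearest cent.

CHF 62,340.48

Monthly rate = 7.8% ÷ 12 = 0.65%
Balance at month 11: CHF 86,690.5700 × (1 + 0.0065)^11 = CHF 93,094.3727…
After CHF 39,900.00 payment: CHF 93,094.3727… − CHF 39,900.00 = CHF 53,194.3727…
Balance at month 13: CHF 53,194.3727… × (1 + 0.0065)^2 = CHF 53,888.1470…
Penalty: 13 × 0.75% × CHF 86,690.57 = CHF 8,452.33…
Final settlement = outstanding balance + penalty = CHF 53,888.1470… + CHF 8,452.33… = CHF 62,340.48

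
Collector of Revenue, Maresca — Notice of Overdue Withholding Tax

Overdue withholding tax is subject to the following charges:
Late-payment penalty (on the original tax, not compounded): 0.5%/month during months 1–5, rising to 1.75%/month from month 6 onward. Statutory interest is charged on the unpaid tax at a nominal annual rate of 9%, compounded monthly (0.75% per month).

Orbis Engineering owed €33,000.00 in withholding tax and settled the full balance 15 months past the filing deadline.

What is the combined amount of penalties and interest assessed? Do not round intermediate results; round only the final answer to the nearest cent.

€10,513.89

Penalty, months 1–5: 5 × 0.5% × €33,000.00 = €825.00
Penalty, months 6–15: 10 × 1.75% × €33,000.00 = €5,775.00
Interest: €33,000.00 × ((1 + 0.0075)^15 − 1) = €33,000.00 × 0.1186026… = €3,913.8856…
Penalties + interest = €6,600.0000 + €3,913.8856… = €10,513.89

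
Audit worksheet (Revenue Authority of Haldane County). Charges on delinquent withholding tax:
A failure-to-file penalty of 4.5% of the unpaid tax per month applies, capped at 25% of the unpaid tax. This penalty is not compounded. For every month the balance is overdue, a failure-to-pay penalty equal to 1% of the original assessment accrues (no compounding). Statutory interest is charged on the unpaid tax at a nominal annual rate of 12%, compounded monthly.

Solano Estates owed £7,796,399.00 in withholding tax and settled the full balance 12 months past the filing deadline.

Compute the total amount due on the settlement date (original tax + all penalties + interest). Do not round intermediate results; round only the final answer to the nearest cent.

£11,669,845.17

Failure-to-file: 12 × 4.5% × £7,796,399.00 = £4,210,055.46, capped at 25% × £7,796,399.00 = £1,949,099.75
Failure-to-pay penalty = 1% × £7,796,399.00 × 12 mo = £935,567.88
Interest (12%/yr ÷ 12 = 1%/month): £7,796,399.00 × ((1 + 0.01)^12 − 1) = £988,778.5381…
Total = £7,796,399.00 + £2,884,667.6300 + £988,778.5381… = £11,669,845.17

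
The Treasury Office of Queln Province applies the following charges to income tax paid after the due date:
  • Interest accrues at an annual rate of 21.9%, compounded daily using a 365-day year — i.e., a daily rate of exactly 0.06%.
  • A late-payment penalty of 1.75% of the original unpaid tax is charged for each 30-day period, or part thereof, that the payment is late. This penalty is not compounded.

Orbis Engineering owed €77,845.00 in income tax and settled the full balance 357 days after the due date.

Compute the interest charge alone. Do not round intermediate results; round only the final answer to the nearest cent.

€18,588.67

Interest: €77,845.00 × ((1 + 0.0006)^357 − 1) = €77,845.00 × 0.23879083… = €18,588.6721…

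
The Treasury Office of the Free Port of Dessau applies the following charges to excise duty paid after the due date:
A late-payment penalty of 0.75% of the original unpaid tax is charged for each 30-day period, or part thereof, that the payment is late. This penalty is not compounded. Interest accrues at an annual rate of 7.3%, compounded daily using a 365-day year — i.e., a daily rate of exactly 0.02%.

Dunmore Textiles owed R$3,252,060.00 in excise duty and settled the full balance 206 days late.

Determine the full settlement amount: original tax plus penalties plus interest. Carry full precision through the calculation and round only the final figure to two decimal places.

R$3,559,562.45

Penalty periods: ⌈206/30⌉ = 7; penalty = 7 × 0.75% × R$3,252,060.00 = R$170,733.15
Interest: R$3,252,060.00 × ((1 + 0.0002)^206 − 1) = R$3,252,060.00 × 0.04205620… = R$136,769.2991…
Total = R$3,252,060.00 + R$170,733.1500 + R$136,769.2991… = R$3,559,562.45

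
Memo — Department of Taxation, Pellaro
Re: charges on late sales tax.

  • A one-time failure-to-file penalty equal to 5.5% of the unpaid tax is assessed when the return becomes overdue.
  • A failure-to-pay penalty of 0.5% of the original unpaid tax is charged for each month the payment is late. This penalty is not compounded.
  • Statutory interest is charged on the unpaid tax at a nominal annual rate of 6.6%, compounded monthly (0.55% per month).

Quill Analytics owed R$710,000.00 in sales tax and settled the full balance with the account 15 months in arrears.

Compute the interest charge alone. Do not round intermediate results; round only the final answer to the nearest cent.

Interest: R$710,000.00 × ((1 + 0.0055)^15 − 1) = R$710,000.00 × 0.0857532… = R$60,884.7826…

R$60,884.78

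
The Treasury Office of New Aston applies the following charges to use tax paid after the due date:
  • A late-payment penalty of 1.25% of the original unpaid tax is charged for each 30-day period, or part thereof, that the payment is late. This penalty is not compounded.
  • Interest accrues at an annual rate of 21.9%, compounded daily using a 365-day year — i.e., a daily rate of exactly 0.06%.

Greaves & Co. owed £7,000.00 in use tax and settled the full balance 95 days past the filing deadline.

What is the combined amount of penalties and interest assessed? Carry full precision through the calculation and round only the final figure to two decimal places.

£760.46

Penalty periods: ⌈95/30⌉ = 4; penalty = 4 × 1.25% × £7,000.00 = £350.00
Interest: £7,000.00 × ((1 + 0.0006)^95 − 1) = £7,000.00 × 0.05863771… = £410.4640…
Penalties + interest = £350.0000 + £410.4640… = £760.46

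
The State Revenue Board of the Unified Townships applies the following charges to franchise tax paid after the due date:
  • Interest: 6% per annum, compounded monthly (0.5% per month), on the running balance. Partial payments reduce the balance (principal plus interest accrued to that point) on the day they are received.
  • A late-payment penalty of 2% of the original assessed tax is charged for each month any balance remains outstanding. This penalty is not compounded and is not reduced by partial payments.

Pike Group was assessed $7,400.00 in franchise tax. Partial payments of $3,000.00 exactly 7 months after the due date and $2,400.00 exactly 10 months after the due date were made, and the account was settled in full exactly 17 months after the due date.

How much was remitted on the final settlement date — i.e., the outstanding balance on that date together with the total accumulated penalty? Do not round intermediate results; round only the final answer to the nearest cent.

Balance at month 7: $7,400.0000 × (1 + 0.005)^7 = $7,662.9175…
After $3,000.00 payment: $7,662.9175… − $3,000.00 = $4,662.9175…
Balance at month 10: $4,662.9175… × (1 + 0.005)^3 = $4,733.2116…
After $2,400.00 payment: $4,733.2116… − $2,400.00 = $2,333.2116…
Balance at month 17: $2,333.2116… × (1 + 0.005)^7 = $2,416.1092…
Penalty: 17 × 2% × $7,400.00 = $2,516.00
Final settlement = outstanding balance + penalty = $2,416.1092… + $2,516.00 = $4,932.11

$4,932.11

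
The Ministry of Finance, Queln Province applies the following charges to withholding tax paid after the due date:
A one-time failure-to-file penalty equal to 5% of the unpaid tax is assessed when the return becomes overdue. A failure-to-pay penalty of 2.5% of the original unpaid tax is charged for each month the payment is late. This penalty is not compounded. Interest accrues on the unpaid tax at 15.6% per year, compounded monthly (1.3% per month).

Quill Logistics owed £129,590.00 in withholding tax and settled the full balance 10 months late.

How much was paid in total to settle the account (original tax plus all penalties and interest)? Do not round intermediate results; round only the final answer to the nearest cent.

£186,334.19

Failure-to-file penalty: 5% × £129,590.00 = £6,479.50
Failure-to-pay penalty: 10 × 2.5% × £129,590.00 = £32,397.50
Interest: £129,590.00 × ((1 + 0.013)^10 − 1) = £129,590.00 × 0.1378747… = £17,867.1866…
Total = £129,590.00 + £38,877.0000 + £17,867.1866… = £186,334.19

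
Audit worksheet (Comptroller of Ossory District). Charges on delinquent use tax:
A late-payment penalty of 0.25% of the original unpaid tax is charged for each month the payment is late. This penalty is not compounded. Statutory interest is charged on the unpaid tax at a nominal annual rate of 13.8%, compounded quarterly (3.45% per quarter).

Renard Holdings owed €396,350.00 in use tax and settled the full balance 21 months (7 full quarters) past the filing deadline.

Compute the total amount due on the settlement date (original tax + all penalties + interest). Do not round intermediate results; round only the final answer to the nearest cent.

Late-payment penalty: 21 × 0.25% × €396,350.00 = €20,808.38…
Interest: €396,350.00 × ((1 + 0.0345)^7 − 1) = €396,350.00 × 0.2679831… = €106,215.1015…
Total = €396,350.00 + €20,808.3750 + €106,215.1015… = €523,373.48

€523,373.48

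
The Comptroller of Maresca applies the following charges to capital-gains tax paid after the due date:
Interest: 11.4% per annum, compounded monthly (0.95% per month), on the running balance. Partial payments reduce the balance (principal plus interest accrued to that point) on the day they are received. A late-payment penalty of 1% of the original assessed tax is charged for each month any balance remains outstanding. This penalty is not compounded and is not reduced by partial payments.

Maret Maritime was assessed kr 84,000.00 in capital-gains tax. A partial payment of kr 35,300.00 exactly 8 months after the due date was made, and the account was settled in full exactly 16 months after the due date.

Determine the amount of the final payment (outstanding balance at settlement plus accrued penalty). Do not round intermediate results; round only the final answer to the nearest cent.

Balance at month 8: kr 84,000.0000 × (1 + 0.0095)^8 = kr 90,600.3494…
After kr 35,300.00 payment: kr 90,600.3494… − kr 35,300.00 = kr 55,300.3494…
Balance at month 16: kr 55,300.3494… × (1 + 0.0095)^8 = kr 59,645.6068…
Penalty: 16 × 1% × kr 84,000.00 = kr 13,440.00
Final settlement = outstanding balance + penalty = kr 59,645.6068… + kr 13,440.00 = kr 73,085.61

kr 73,085.61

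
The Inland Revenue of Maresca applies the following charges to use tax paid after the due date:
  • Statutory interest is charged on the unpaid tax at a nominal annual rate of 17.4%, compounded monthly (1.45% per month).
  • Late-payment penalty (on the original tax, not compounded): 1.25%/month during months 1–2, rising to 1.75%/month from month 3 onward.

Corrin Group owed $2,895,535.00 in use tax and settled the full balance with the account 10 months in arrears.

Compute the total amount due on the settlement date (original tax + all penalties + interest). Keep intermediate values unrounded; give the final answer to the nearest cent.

Penalty, months 1–2: 2 × 1.25% × $2,895,535.00 = $72,388.38…
Penalty, months 3–10: 8 × 1.75% × $2,895,535.00 = $405,374.90
Interest: $2,895,535.00 × ((1 + 0.0145)^10 − 1) = $2,895,535.00 × 0.1548365… = $448,334.5964…
Total = $2,895,535.00 + $477,763.2750 + $448,334.5964… = $3,821,632.87

$3,821,632.87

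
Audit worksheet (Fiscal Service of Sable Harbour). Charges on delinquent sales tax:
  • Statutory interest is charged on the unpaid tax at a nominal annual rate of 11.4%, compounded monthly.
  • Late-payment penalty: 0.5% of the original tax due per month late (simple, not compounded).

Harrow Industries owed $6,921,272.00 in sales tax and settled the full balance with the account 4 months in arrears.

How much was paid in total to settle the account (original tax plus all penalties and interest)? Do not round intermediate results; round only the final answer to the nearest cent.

Late-payment penalty = 0.5% × $6,921,272.00 × 4 mo = $138,425.44
Interest (11.4%/yr ÷ 12 = 0.95%/month): $6,921,272.00 × ((1 + 0.0095)^4 − 1) = $266,779.9977…
Total = $6,921,272.00 + $138,425.4400 + $266,779.9977… = $7,326,477.44

$7,326,477.44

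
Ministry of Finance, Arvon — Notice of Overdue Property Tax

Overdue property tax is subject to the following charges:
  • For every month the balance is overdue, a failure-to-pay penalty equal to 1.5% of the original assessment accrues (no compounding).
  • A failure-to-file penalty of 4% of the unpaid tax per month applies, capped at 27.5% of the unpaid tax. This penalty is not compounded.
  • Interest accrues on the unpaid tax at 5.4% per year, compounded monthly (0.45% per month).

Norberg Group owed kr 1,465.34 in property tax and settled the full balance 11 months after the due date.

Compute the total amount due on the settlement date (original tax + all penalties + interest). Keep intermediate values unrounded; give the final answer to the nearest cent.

Failure-to-file: 11 × 4% × kr 1,465.34 = kr 644.75…, capped at 27.5% × kr 1,465.34 = kr 402.97…
Failure-to-pay penalty: 11 × 1.5% × kr 1,465.34 = kr 241.78…
Interest: kr 1,465.34 × ((1 + 0.0045)^11 − 1) = kr 1,465.34 × 0.0506289… = kr 74.1886…
Total = kr 1,465.34 + kr 644.7496 + kr 74.1886… = kr 2,184.28

kr 2,184.28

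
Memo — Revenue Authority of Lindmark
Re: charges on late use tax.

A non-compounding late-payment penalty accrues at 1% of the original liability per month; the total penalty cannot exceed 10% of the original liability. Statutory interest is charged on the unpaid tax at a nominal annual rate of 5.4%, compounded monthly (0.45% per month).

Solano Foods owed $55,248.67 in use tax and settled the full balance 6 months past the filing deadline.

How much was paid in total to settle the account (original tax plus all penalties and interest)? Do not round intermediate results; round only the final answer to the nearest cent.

$60,072.19

Penalty: 6 × 1% × $55,248.67 = $3,314.92… (below the 10% cap of $5,524.87…)
Interest: $55,248.67 × ((1 + 0.0045)^6 − 1) = $55,248.67 × 0.0273056… = $1,508.5969…
Total = $55,248.67 + $3,314.9202 + $1,508.5969… = $60,072.19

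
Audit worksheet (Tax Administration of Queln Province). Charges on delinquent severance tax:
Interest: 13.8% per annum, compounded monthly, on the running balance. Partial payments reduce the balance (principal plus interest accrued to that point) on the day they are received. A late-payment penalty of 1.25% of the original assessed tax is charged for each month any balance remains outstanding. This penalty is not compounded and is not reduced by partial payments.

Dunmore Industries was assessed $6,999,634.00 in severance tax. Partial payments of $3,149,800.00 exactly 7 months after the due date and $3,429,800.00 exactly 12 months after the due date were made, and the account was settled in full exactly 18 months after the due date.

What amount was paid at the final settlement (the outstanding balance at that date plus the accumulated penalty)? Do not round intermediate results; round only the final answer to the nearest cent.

$2,928,847.25

Monthly rate = 13.8% ÷ 12 = 1.15%
Balance at month 7: $6,999,634.0000 × (1 + 0.0115)^7 = $7,582,921.1799…
After $3,149,800.00 payment: $7,582,921.1799… − $3,149,800.00 = $4,433,121.1799…
Balance at month 12: $4,433,121.1799… × (1 + 0.0115)^5 = $4,693,956.2613…
After $3,429,800.00 payment: $4,693,956.2613… − $3,429,800.00 = $1,264,156.2613…
Balance at month 18: $1,264,156.2613… × (1 + 0.0115)^6 = $1,353,929.5990…
Penalty: 18 × 1.25% × $6,999,634.00 = $1,574,917.65
Final settlement = outstanding balance + penalty = $1,353,929.5990… + $1,574,917.65 = $2,928,847.25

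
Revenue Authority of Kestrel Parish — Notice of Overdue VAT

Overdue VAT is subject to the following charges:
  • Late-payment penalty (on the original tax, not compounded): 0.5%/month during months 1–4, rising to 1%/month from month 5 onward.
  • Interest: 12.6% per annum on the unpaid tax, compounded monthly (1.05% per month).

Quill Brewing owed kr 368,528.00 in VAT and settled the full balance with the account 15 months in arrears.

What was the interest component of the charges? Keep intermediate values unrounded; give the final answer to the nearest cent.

Interest: kr 368,528.00 × ((1 + 0.0105)^15 − 1) = kr 368,528.00 × 0.1696200… = kr 62,509.7013…

kr 62,509.70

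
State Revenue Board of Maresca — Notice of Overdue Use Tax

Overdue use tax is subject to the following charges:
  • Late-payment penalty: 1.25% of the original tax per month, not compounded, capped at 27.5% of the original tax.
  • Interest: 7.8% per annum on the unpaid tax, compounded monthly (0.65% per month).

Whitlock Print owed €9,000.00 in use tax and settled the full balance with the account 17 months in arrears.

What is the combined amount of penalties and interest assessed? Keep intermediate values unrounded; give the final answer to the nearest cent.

Penalty: 17 × 1.25% × €9,000.00 = €1,912.50 (below the 27.5% cap of €2,475.00)
Interest: €9,000.00 × ((1 + 0.0065)^17 − 1) = €9,000.00 × 0.1164371… = €1,047.9336…
Penalties + interest = €1,912.5000 + €1,047.9336… = €2,960.43

€2,960.43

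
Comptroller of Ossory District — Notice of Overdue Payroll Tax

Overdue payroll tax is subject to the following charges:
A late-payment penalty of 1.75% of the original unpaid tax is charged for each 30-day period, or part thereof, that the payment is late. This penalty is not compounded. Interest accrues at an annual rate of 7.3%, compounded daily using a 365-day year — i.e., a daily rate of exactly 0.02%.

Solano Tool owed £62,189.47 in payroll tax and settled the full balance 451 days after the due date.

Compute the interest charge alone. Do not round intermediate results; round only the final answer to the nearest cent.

£5,869.65

Interest: £62,189.47 × ((1 + 0.0002)^451 − 1) = £62,189.47 × 0.09438327… = £5,869.6456…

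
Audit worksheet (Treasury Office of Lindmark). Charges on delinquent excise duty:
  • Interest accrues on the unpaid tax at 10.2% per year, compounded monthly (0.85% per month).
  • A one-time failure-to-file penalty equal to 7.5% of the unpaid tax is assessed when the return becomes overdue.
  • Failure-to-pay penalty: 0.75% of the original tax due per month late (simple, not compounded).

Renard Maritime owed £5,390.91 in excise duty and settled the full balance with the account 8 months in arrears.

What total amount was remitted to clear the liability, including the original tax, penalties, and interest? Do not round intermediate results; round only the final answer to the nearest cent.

£6,496.36

Failure-to-file penalty: 7.5% × £5,390.91 = £404.32…
Failure-to-pay penalty = 0.75% × £5,390.91 × 8 mo = £323.45…
Interest: £5,390.91 × ((1 + 0.0085)^8 − 1) = £5,390.91 × 0.0700578… = £377.6751…
Total = £5,390.91 + £727.7729… + £377.6751… = £6,496.36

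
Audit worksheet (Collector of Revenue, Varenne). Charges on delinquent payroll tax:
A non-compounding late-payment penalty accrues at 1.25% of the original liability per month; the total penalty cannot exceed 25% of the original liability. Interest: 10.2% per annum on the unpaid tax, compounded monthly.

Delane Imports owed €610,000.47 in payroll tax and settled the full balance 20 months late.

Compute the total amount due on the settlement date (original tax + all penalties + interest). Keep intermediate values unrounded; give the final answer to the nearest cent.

Penalty (uncapped): 20 × 1.25% × €610,000.47 = €152,500.12…; cap = 25% × €610,000.47 = €152,500.12… → penalty = €152,500.12…
Interest (10.2%/yr ÷ 12 = 0.85%/month): €610,000.47 × ((1 + 0.0085)^20 − 1) = €112,516.7806…
Total = €610,000.47 + €152,500.1175 + €112,516.7806… = €875,017.37

€875,017.37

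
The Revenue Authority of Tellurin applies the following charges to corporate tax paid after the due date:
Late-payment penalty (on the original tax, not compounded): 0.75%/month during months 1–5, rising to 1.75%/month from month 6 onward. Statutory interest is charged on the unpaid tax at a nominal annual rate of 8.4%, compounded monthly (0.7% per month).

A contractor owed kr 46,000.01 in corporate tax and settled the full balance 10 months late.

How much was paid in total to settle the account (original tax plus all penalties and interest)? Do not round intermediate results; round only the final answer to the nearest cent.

kr 55,073.36

Penalty, months 1–5: 5 × 0.75% × kr 46,000.01 = kr 1,725.00…
Penalty, months 6–10: 5 × 1.75% × kr 46,000.01 = kr 4,025.00…
Interest: kr 46,000.01 × ((1 + 0.007)^10 − 1) = kr 46,000.01 × 0.0722467… = kr 3,323.3475…
Total = kr 46,000.01 + kr 5,750.0013… + kr 3,323.3475… = kr 55,073.36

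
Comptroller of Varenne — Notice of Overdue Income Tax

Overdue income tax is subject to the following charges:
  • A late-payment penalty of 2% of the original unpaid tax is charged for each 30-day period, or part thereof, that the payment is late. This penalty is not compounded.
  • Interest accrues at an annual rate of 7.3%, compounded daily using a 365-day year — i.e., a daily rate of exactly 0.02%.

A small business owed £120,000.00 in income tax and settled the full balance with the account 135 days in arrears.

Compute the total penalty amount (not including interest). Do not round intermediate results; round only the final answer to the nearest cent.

Penalty periods: ⌈135/30⌉ = 5; penalty = 5 × 2% × £120,000.00 = £12,000.00

£12,000.00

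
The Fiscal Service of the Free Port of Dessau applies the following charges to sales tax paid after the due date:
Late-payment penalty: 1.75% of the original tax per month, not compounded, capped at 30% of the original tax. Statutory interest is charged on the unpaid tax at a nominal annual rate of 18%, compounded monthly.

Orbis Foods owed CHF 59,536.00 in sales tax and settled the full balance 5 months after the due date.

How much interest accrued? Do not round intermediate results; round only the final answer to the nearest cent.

CHF 4,601.18

Interest (18%/yr ÷ 12 = 1.5%/month): CHF 59,536.00 × ((1 + 0.015)^5 − 1) = CHF 4,601.1805…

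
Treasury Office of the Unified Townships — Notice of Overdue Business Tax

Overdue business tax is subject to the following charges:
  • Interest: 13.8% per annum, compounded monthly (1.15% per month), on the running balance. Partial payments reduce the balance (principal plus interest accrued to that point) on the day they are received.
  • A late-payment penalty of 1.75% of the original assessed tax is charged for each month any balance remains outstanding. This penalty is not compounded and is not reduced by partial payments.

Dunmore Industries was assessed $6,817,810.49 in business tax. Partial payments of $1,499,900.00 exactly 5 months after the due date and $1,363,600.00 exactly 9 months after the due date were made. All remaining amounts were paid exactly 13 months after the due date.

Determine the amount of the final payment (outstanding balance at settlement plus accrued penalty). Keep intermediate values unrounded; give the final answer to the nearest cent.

$6,390,516.30

Balance at month 5: $6,817,810.4900 × (1 + 0.0115)^5 = $7,218,955.4355…
After $1,499,900.00 payment: $7,218,955.4355… − $1,499,900.00 = $5,719,055.4355…
Balance at month 9: $5,719,055.4355… × (1 + 0.0115)^4 = $5,986,704.9479…
After $1,363,600.00 payment: $5,986,704.9479… − $1,363,600.00 = $4,623,104.9479…
Balance at month 13: $4,623,104.9479… × (1 + 0.0115)^4 = $4,839,464.4148…
Penalty: 13 × 1.75% × $6,817,810.49 = $1,551,051.89…
Final settlement = outstanding balance + penalty = $4,839,464.4148… + $1,551,051.89… = $6,390,516.30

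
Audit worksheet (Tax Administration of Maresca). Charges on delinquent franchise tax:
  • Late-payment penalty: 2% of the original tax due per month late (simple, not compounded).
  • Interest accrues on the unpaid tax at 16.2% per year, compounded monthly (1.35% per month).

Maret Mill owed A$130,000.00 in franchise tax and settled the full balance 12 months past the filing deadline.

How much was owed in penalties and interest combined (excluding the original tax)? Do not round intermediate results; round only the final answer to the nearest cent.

A$53,896.26

Late-payment penalty: 12 × 2% × A$130,000.00 = A$31,200.00
Interest: A$130,000.00 × ((1 + 0.0135)^12 − 1) = A$130,000.00 × 0.1745866… = A$22,696.2560…
Penalties + interest = A$31,200.0000 + A$22,696.2560… = A$53,896.26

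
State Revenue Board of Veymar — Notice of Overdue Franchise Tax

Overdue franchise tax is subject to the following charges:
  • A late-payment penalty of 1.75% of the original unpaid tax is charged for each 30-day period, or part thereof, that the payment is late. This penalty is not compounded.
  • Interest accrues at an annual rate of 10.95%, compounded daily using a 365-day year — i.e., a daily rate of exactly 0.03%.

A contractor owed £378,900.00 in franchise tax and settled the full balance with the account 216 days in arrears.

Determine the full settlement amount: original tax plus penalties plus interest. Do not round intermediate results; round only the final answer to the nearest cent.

Penalty periods: ⌈216/30⌉ = 8; penalty = 8 × 1.75% × £378,900.00 = £53,046.00
Interest: £378,900.00 × ((1 + 0.0003)^216 − 1) = £378,900.00 × 0.06693525… = £25,361.7645…
Total = £378,900.00 + £53,046.0000 + £25,361.7645… = £457,307.76

£457,307.76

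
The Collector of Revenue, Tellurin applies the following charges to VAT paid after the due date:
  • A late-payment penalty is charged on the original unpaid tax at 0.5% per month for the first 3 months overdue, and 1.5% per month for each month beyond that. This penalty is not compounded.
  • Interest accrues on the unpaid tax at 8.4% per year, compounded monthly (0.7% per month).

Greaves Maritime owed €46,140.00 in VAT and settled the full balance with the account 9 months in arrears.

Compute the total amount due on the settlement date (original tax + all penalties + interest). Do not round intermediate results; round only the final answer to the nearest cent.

Penalty, months 1–3: 3 × 0.5% × €46,140.00 = €692.10
Penalty, months 4–9: 6 × 1.5% × €46,140.00 = €4,152.60
Interest: €46,140.00 × ((1 + 0.007)^9 − 1) = €46,140.00 × 0.0647931… = €2,989.5544…
Total = €46,140.00 + €4,844.7000 + €2,989.5544… = €53,974.25

€53,974.25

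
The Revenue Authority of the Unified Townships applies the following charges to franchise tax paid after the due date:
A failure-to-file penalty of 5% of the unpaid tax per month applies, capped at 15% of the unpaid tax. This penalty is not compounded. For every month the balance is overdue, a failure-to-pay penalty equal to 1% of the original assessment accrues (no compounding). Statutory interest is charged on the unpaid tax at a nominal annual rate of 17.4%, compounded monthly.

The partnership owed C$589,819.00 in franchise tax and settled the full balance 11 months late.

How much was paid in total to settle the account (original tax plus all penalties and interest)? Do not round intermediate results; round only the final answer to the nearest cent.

C$844,374.06

Failure-to-file: 11 × 5% × C$589,819.00 = C$324,400.45, capped at 15% × C$589,819.00 = C$88,472.85
Failure-to-pay penalty = 1% × C$589,819.00 × 11 mo = C$64,880.09
Interest (17.4%/yr ÷ 12 = 1.45%/month): C$589,819.00 × ((1 + 0.0145)^11 − 1) = C$101,202.1239…
Total = C$589,819.00 + C$153,352.9400 + C$101,202.1239… = C$844,374.06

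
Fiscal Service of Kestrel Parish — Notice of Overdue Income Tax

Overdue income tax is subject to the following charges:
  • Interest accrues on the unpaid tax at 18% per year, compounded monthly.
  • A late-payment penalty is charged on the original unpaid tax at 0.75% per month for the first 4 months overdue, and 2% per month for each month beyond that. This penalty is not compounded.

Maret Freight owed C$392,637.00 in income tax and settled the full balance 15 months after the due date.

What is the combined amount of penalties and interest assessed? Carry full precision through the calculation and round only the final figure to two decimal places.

Penalty, months 1–4: 4 × 0.75% × C$392,637.00 = C$11,779.11
Penalty, months 5–15: 11 × 2% × C$392,637.00 = C$86,380.14
Interest (18%/yr ÷ 12 = 1.5%/month): C$392,637.00 × ((1 + 0.015)^15 − 1) = C$98,250.3680…
Penalties + interest = C$98,159.2500 + C$98,250.3680… = C$196,409.62

C$196,409.62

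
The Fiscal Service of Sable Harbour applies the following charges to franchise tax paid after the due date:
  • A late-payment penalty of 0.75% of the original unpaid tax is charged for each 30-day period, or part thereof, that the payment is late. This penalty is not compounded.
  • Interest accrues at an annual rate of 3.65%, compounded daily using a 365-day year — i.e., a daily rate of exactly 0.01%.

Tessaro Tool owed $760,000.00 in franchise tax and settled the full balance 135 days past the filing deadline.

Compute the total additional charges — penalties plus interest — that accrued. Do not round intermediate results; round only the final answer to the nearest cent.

Penalty periods: ⌈135/30⌉ = 5; penalty = 5 × 0.75% × $760,000.00 = $28,500.00
Interest: $760,000.00 × ((1 + 0.0001)^135 − 1) = $760,000.00 × 0.01359085… = $10,329.0478…
Penalties + interest = $28,500.0000 + $10,329.0478… = $38,829.05

$38,829.05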